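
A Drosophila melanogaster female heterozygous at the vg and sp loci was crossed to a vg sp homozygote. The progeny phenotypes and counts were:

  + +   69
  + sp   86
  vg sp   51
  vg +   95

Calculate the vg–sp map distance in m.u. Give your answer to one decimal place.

The two most frequent classes, + sp (86) and vg + (95), are the parental types, so the F1 was + sp / vg +.
The recombinant classes are + + and vg sp: 69 + 51 = 120.
Recombination frequency = 120/301 = 0.3987 ≈ 39.9%, i.e. 39.9 m.u.

39.9 m.u.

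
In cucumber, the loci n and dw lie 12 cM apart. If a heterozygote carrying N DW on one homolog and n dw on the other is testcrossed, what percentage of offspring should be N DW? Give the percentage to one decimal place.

44.0%

A map distance of 12 cM corresponds to a recombination frequency of 0.120.
The F1 is N DW / n dw, so N DW is a parental gamete class with expected frequency (1 − r)/2 = 0.880/2 = 0.4400.
That is 0.4400 = 44.0% of the progeny.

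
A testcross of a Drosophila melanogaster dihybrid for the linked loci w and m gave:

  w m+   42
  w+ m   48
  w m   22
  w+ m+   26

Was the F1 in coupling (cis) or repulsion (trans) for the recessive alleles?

trans

The two most frequent classes are w+ m (48) and w m+ (42); these are the parental (non-recombinant) types.
So the F1 carried w+ m on one chromosome and w m+ on the other — the recessive alleles are on opposite chromosomes (trans / repulsion).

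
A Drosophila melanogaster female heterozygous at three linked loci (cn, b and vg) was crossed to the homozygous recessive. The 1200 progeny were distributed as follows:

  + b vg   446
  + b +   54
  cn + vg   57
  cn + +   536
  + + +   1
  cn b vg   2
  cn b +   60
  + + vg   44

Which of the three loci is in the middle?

cn

The two most frequent reciprocal classes, + b vg and cn + +, are the parental types, so the F1 was + b vg / cn + +.
The two rarest classes, cn b vg and + + +, are the double crossovers. Comparing them with the parentals, only the cn allele has switched, so cn is the middle locus and the order is b – cn – vg.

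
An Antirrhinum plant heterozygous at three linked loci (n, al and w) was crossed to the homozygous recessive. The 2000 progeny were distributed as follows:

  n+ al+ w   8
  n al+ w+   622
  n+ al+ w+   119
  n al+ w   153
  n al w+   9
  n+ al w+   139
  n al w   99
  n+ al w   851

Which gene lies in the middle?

The two most frequent reciprocal classes, n+ al w and n al+ w+, are the parental types, so the F1 was n+ al w / n al+ w+.
The two rarest classes, n+ al+ w and n al w+, are the double crossovers. Comparing them with the parentals, only the al allele has switched, so al is the middle locus and the order is n – al – w.

al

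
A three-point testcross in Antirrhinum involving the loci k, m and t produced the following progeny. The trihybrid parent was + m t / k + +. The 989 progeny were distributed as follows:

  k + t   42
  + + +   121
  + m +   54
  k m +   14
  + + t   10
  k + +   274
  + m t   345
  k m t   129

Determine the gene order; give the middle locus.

m

The two rarest classes, + + t and k m +, are the double crossovers. Comparing them with the parentals, only the m allele has switched, so m is the middle locus and the order is k – m – t.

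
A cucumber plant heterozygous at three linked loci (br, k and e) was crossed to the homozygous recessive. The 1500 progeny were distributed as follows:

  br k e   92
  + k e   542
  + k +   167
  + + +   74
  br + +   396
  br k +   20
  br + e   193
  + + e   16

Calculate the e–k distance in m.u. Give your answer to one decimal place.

26.4 m.u.

The two most frequent reciprocal classes, br + + and + k e, are the parental types, so the F1 was br + + / + k e.
The two rarest classes, br k + and + + e, are the double crossovers. Comparing them with the parentals, only the k allele has switched, so k is the middle locus and the order is br – k – e.
Crossovers in the k–e interval produce the single-crossover classes br + e and + k + (193 + 167 = 360) plus the double crossovers (36).
RF(k–e) = (360 + 36) / 1500 = 396/1500 = 0.2640 → 26.4 m.u.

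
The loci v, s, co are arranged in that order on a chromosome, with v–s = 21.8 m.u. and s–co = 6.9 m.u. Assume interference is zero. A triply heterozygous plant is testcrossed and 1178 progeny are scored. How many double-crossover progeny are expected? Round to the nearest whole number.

18

Map distances give recombination frequencies of 0.218 and 0.069 for the two intervals.
With no interference, expected double-crossover frequency = 0.218 × 0.069 = 0.01504.
Expected number = 0.01504 × 1178 = 17.72 ≈ 18.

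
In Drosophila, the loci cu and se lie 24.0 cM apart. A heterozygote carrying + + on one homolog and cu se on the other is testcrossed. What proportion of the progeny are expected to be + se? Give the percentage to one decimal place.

12.0%

A map distance of 24.0 cM corresponds to a recombination frequency of 0.240.
The F1 is + + / cu se, so + se is a recombinant gamete class with expected frequency r/2 = 0.240/2 = 0.1200.
That is 0.1200 = 12.0% of the progeny.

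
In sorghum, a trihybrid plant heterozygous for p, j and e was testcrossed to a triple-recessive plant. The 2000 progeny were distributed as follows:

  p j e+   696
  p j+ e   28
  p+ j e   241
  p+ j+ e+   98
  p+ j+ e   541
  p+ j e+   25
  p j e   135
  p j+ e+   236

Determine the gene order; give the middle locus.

The two most frequent reciprocal classes, p+ j+ e and p j e+, are the parental types, so the F1 was p+ j+ e / p j e+.
The two rarest classes, p j+ e and p+ j e+, are the double crossovers. Comparing them with the parentals, only the p allele has switched, so p is the middle locus and the order is e – p – j.

p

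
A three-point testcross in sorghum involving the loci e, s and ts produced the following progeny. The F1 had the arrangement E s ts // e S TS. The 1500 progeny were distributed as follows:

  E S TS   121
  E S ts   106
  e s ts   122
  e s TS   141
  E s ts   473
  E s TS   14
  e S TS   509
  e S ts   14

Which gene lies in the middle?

ts

The two rarest classes, E s TS and e S ts, are the double crossovers. Comparing them with the parentals, only the ts allele has switched, so ts is the middle locus and the order is s – ts – e.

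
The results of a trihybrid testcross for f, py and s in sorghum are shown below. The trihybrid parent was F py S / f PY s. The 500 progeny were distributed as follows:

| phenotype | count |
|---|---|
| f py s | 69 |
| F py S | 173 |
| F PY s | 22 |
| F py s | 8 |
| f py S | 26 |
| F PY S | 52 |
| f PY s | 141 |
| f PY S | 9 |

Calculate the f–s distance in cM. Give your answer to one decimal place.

The two rarest classes, F py s and f PY S, are the double crossovers. Comparing them with the parentals, only the s allele has switched, so s is the middle locus and the order is py – s – f.
Crossovers in the s–f interval produce the single-crossover classes f py S and F PY s (26 + 22 = 48) plus the double crossovers (17).
RF(s–f) = (48 + 17) / 500 = 65/500 = 0.1300 → 13.0 cM.

13.0 cM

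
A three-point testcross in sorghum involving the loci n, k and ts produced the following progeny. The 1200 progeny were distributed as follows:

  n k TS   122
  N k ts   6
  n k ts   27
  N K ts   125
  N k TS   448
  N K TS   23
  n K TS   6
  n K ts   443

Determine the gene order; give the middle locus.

ts

The two most frequent reciprocal classes, n K ts and N k TS, are the parental types, so the F1 was n K ts / N k TS.
The two rarest classes, n K TS and N k ts, are the double crossovers. Comparing them with the parentals, only the ts allele has switched, so ts is the middle locus and the order is n – ts – k.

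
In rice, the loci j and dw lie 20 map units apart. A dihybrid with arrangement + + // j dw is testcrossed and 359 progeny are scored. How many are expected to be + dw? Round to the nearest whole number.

A map distance of 20 map units corresponds to a recombination frequency of 0.200.
The F1 is + + / j dw, so + dw is a recombinant gamete class with expected frequency r/2 = 0.200/2 = 0.1000.
Expected number = 0.1000 × 359 = 35.90 ≈ 36.

36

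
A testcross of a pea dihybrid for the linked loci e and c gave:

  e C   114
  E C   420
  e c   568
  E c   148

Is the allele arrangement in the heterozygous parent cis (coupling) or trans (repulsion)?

cis

The two most frequent classes are E C (420) and e c (568); these are the parental (non-recombinant) types.
So the F1 carried E C on one chromosome and e c on the other — the recessive alleles are on the same chromosome (cis / coupling).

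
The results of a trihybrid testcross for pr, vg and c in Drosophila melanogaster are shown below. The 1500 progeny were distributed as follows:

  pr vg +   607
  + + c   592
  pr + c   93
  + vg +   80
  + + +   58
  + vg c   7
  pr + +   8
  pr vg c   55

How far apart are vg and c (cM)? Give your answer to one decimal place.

8.5 cM

The two most frequent reciprocal classes, + + c and pr vg +, are the parental types, so the F1 was + + c / pr vg +.
The two rarest classes, + vg c and pr + +, are the double crossovers. Comparing them with the parentals, only the vg allele has switched, so vg is the middle locus and the order is c – vg – pr.
Crossovers in the c–vg interval produce the single-crossover classes + + + and pr vg c (58 + 55 = 113) plus the double crossovers (15).
RF(c–vg) = (113 + 15) / 1500 = 128/1500 = 0.0853 → 8.5 cM.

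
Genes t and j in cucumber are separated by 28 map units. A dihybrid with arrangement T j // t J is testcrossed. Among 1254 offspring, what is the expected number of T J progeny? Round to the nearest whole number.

176

A map distance of 28 map units corresponds to a recombination frequency of 0.280.
The F1 is T j / t J, so T J is a recombinant gamete class with expected frequency r/2 = 0.280/2 = 0.1400.
Expected number = 0.1400 × 1254 = 175.56 ≈ 176.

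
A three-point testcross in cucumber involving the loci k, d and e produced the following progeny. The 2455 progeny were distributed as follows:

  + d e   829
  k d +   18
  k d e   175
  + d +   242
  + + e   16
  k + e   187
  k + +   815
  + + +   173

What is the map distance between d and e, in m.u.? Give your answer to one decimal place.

The two most frequent reciprocal classes, + d e and k + +, are the parental types, so the F1 was + d e / k + +.
The two rarest classes, + + e and k d +, are the double crossovers. Comparing them with the parentals, only the d allele has switched, so d is the middle locus and the order is e – d – k.
Crossovers in the e–d interval produce the single-crossover classes + d + and k + e (242 + 187 = 429) plus the double crossovers (34).
RF(e–d) = (429 + 34) / 2455 = 463/2455 = 0.1886 → 18.9 m.u.

18.9 m.u.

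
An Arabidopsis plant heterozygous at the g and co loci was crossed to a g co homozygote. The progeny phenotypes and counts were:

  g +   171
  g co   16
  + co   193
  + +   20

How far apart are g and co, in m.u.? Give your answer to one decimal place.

The two most frequent classes, + co (193) and g + (171), are the parental types, so the F1 was + co / g +.
The recombinant classes are + + and g co: 20 + 16 = 36.
Recombination frequency = 36/400 = 0.0900 ≈ 9.0%, i.e. 9.0 m.u.

9.0 m.u.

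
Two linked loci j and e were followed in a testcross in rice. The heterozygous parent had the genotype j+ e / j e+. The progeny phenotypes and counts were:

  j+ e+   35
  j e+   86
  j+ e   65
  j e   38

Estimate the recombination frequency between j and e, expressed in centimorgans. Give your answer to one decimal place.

32.6 centimorgans

The recombinant classes are j+ e+ and j e: 35 + 38 = 73.
Recombination frequency = 73/224 = 0.3259 ≈ 32.6%, i.e. 32.6 centimorgans.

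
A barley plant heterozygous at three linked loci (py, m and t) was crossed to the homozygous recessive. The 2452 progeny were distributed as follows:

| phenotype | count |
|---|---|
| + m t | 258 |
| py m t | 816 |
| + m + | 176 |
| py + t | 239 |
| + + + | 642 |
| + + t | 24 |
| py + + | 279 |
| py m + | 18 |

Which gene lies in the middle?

The two most frequent reciprocal classes, py m t and + + +, are the parental types, so the F1 was py m t / + + +.
The two rarest classes, py m + and + + t, are the double crossovers. Comparing them with the parentals, only the t allele has switched, so t is the middle locus and the order is py – t – m.

t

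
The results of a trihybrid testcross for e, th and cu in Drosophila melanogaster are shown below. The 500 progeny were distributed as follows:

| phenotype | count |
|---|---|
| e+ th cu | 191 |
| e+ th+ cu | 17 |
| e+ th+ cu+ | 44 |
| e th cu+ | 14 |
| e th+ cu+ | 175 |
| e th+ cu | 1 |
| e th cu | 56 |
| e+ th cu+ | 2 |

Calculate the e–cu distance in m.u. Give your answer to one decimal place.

20.6 m.u.

The two most frequent reciprocal classes, e+ th cu and e th+ cu+, are the parental types, so the F1 was e+ th cu / e th+ cu+.
The two rarest classes, e+ th cu+ and e th+ cu, are the double crossovers. Comparing them with the parentals, only the cu allele has switched, so cu is the middle locus and the order is e – cu – th.
Crossovers in the e–cu interval produce the single-crossover classes e th cu and e+ th+ cu+ (56 + 44 = 100) plus the double crossovers (3).
RF(e–cu) = (100 + 3) / 500 = 103/500 = 0.2060 → 20.6 m.u.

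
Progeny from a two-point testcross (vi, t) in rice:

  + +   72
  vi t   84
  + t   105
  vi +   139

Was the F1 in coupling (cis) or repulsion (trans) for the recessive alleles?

trans

The two most frequent classes are + t (105) and vi + (139); these are the parental (non-recombinant) types.
So the F1 carried + t on one chromosome and vi + on the other — the recessive alleles are on opposite chromosomes (trans / repulsion).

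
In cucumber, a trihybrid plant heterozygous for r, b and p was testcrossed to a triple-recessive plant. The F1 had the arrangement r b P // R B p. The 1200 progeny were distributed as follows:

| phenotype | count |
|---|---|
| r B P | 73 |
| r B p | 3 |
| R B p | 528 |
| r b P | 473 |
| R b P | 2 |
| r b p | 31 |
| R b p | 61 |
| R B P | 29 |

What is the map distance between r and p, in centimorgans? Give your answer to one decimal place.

The two rarest classes, R b P and r B p, are the double crossovers. Comparing them with the parentals, only the r allele has switched, so r is the middle locus and the order is p – r – b.
Crossovers in the p–r interval produce the single-crossover classes r b p and R B P (31 + 29 = 60) plus the double crossovers (5).
RF(p–r) = (60 + 5) / 1200 = 65/1200 = 0.0542 → 5.4 centimorgans.

5.4 centimorgans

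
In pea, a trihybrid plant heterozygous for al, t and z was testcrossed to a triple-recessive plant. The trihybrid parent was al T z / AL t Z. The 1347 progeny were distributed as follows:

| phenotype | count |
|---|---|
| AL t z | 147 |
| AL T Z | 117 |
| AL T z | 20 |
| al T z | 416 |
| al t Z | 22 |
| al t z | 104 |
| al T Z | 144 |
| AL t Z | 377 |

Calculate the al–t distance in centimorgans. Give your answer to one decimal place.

19.5 centimorgans

The two rarest classes, AL T z and al t Z, are the double crossovers. Comparing them with the parentals, only the al allele has switched, so al is the middle locus and the order is t – al – z.
Crossovers in the t–al interval produce the single-crossover classes al t z and AL T Z (104 + 117 = 221) plus the double crossovers (42).
RF(t–al) = (221 + 42) / 1347 = 263/1347 = 0.1952 → 19.5 centimorgans.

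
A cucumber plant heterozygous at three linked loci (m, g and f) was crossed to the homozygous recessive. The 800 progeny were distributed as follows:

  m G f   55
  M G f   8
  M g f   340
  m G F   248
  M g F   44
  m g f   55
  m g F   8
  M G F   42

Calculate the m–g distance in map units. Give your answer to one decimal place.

14.1 map units

The two most frequent reciprocal classes, m G F and M g f, are the parental types, so the F1 was m G F / M g f.
The two rarest classes, m g F and M G f, are the double crossovers. Comparing them with the parentals, only the g allele has switched, so g is the middle locus and the order is f – g – m.
Crossovers in the g–m interval produce the single-crossover classes M G F and m g f (42 + 55 = 97) plus the double crossovers (16).
RF(g–m) = (97 + 16) / 800 = 113/800 = 0.1412 → 14.1 map units.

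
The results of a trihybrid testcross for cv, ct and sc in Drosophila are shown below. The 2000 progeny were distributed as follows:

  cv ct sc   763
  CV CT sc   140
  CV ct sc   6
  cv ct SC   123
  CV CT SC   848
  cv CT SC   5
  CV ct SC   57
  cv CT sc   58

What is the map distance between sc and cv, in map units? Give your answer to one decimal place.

13.7 map units

The two most frequent reciprocal classes, cv ct sc and CV CT SC, are the parental types, so the F1 was cv ct sc / CV CT SC.
The two rarest classes, CV ct sc and cv CT SC, are the double crossovers. Comparing them with the parentals, only the cv allele has switched, so cv is the middle locus and the order is ct – cv – sc.
Crossovers in the cv–sc interval produce the single-crossover classes cv ct SC and CV CT sc (123 + 140 = 263) plus the double crossovers (11).
RF(cv–sc) = (263 + 11) / 2000 = 274/2000 = 0.1370 → 13.7 map units.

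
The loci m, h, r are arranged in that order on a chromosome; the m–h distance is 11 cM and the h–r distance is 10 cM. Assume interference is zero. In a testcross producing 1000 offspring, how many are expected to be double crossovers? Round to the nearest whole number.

11

Map distances give recombination frequencies of 0.110 and 0.100 for the two intervals.
With no interference, expected double-crossover frequency = 0.110 × 0.100 = 0.01100.
Expected number = 0.01100 × 1000 = 11.00 ≈ 11.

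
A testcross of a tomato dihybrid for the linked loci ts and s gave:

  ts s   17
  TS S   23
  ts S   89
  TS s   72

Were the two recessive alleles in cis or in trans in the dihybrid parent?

trans

The two most frequent classes are TS s (72) and ts S (89); these are the parental (non-recombinant) types.
So the F1 carried TS s on one chromosome and ts S on the other — the recessive alleles are on opposite chromosomes (trans / repulsion).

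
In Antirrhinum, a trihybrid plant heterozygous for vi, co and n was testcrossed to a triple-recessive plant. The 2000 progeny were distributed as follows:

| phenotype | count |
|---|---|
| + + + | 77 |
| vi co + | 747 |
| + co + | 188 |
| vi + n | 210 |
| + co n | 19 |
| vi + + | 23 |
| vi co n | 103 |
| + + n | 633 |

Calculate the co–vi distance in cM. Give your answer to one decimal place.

The two most frequent reciprocal classes, vi co + and + + n, are the parental types, so the F1 was vi co + / + + n.
The two rarest classes, vi + + and + co n, are the double crossovers. Comparing them with the parentals, only the co allele has switched, so co is the middle locus and the order is n – co – vi.
Crossovers in the co–vi interval produce the single-crossover classes + co + and vi + n (188 + 210 = 398) plus the double crossovers (42).
RF(co–vi) = (398 + 42) / 2000 = 440/2000 = 0.2200 → 22.0 cM.

22.0 cM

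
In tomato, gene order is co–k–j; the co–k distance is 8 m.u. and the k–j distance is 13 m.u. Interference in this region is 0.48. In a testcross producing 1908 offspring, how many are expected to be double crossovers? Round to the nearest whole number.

Map distances give recombination frequencies of 0.080 and 0.130 for the two intervals.
With interference 0.48 (so coincidence = 0.52), expected double-crossover frequency = 0.080 × 0.130 × 0.52 = 0.00541.
Expected number = 0.00541 × 1908 = 10.32 ≈ 10.

10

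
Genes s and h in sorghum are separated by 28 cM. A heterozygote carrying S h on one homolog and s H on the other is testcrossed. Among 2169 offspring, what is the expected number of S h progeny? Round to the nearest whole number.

781

A map distance of 28 cM corresponds to a recombination frequency of 0.280.
The F1 is S h / s H, so S h is a parental gamete class with expected frequency (1 − r)/2 = 0.720/2 = 0.3600.
Expected number = 0.3600 × 2169 = 780.84 ≈ 781.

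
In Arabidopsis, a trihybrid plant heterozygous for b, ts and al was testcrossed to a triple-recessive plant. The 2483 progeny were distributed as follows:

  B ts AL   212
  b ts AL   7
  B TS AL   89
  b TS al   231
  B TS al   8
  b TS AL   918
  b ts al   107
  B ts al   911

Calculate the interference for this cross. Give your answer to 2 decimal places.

0.61

The two most frequent reciprocal classes, B ts al and b TS AL, are the parental types, so the F1 was B ts al / b TS AL.
The two rarest classes, B TS al and b ts AL, are the double crossovers. Comparing them with the parentals, only the ts allele has switched, so ts is the middle locus and the order is al – ts – b.
al–ts: (443 + 15)/2483 = 0.1845; ts–b: (196 + 15)/2483 = 0.0850.
Expected DCO frequency = 0.1845 × 0.0850 ≈ 0.01568; observed = 15/2483 ≈ 0.00604.
Coefficient of coincidence = 0.00604/0.01568 ≈ 0.39; interference = 1 − 0.39 = 0.61.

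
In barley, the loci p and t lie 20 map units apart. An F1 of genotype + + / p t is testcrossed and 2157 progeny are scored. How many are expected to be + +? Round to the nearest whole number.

863

A map distance of 20 map units corresponds to a recombination frequency of 0.200.
The F1 is + + / p t, so + + is a parental gamete class with expected frequency (1 − r)/2 = 0.800/2 = 0.4000.
Expected number = 0.4000 × 2157 = 862.80 ≈ 863.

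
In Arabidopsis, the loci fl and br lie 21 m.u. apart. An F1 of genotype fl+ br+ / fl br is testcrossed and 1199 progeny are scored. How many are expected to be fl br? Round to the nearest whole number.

474

A map distance of 21 m.u. corresponds to a recombination frequency of 0.210.
The F1 is fl+ br+ / fl br, so fl br is a parental gamete class with expected frequency (1 − r)/2 = 0.790/2 = 0.3950.
Expected number = 0.3950 × 1199 = 473.61 ≈ 474.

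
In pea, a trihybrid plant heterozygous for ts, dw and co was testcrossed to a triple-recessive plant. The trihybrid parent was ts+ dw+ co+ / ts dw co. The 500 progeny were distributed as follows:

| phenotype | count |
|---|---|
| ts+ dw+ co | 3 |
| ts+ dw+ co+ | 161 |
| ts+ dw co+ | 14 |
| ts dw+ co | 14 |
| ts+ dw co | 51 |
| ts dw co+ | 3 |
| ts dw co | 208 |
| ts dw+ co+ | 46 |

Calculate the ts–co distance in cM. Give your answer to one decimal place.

The two rarest classes, ts+ dw+ co and ts dw co+, are the double crossovers. Comparing them with the parentals, only the co allele has switched, so co is the middle locus and the order is ts – co – dw.
Crossovers in the ts–co interval produce the single-crossover classes ts dw+ co+ and ts+ dw co (46 + 51 = 97) plus the double crossovers (6).
RF(ts–co) = (97 + 6) / 500 = 103/500 = 0.2060 → 20.6 cM.

20.6 cM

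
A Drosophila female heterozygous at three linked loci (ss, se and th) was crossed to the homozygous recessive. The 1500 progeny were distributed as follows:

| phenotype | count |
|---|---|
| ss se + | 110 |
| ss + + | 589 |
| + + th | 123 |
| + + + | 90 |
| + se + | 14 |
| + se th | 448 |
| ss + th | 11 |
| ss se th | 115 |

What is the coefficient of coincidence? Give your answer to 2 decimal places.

The two most frequent reciprocal classes, ss + + and + se th, are the parental types, so the F1 was ss + + / + se th.
The two rarest classes, ss + th and + se +, are the double crossovers. Comparing them with the parentals, only the th allele has switched, so th is the middle locus and the order is ss – th – se.
ss–th: (205 + 25)/1500 = 0.1533; th–se: (233 + 25)/1500 = 0.1720.
Expected DCO frequency = 0.1533 × 0.1720 ≈ 0.02637; observed = 25/1500 ≈ 0.01667.
Coefficient of coincidence = 0.01667/0.02637 ≈ 0.63.

0.63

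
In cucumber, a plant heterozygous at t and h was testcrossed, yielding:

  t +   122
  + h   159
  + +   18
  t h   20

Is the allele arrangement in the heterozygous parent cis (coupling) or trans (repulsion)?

trans

The two most frequent classes are + h (159) and t + (122); these are the parental (non-recombinant) types.
So the F1 carried + h on one chromosome and t + on the other — the recessive alleles are on opposite chromosomes (trans / repulsion).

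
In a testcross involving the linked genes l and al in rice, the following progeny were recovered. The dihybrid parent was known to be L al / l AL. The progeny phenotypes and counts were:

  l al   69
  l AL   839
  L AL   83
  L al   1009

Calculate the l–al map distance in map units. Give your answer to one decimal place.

7.6 map units

The recombinant classes are L AL and l al: 83 + 69 = 152.
Recombination frequency = 152/2000 = 0.0760 ≈ 7.6%, i.e. 7.6 map units.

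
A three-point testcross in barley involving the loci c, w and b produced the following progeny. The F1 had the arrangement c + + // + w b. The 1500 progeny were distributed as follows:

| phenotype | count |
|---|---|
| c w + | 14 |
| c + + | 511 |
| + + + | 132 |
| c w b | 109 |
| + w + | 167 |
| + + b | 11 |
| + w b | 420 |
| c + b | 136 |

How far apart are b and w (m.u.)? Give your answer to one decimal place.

21.9 m.u.

The two rarest classes, c w + and + + b, are the double crossovers. Comparing them with the parentals, only the w allele has switched, so w is the middle locus and the order is b – w – c.
Crossovers in the b–w interval produce the single-crossover classes c + b and + w + (136 + 167 = 303) plus the double crossovers (25).
RF(b–w) = (303 + 25) / 1500 = 328/1500 = 0.2187 → 21.9 m.u.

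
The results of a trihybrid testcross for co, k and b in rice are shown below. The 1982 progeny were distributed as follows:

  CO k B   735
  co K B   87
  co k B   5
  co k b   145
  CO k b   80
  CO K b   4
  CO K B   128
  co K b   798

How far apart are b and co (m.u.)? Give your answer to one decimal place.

8.9 m.u.

The two most frequent reciprocal classes, CO k B and co K b, are the parental types, so the F1 was CO k B / co K b.
The two rarest classes, co k B and CO K b, are the double crossovers. Comparing them with the parentals, only the co allele has switched, so co is the middle locus and the order is b – co – k.
Crossovers in the b–co interval produce the single-crossover classes CO k b and co K B (80 + 87 = 167) plus the double crossovers (9).
RF(b–co) = (167 + 9) / 1982 = 176/1982 = 0.0888 → 8.9 m.u.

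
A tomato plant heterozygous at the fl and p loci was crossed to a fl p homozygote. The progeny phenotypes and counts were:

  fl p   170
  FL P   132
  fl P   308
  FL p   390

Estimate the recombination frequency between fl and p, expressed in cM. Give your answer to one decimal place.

The two most frequent classes, FL p (390) and fl P (308), are the parental types, so the F1 was FL p / fl P.
The recombinant classes are FL P and fl p: 132 + 170 = 302.
Recombination frequency = 302/1000 = 0.3020 ≈ 30.2%, i.e. 30.2 cM.

30.2 cM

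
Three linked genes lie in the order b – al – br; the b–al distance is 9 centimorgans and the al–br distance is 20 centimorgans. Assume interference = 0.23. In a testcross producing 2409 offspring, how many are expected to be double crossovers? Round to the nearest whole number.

33

Map distances give recombination frequencies of 0.090 and 0.200 for the two intervals.
With interference 0.23 (so coincidence = 0.77), expected double-crossover frequency = 0.090 × 0.200 × 0.77 = 0.01386.
Expected number = 0.01386 × 2409 = 33.39 ≈ 33.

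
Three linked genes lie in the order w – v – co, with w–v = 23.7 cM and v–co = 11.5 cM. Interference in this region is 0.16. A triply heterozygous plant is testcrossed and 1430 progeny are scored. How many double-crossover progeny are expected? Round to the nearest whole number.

33

Map distances give recombination frequencies of 0.237 and 0.115 for the two intervals.
With interference 0.16 (so coincidence = 0.84), expected double-crossover frequency = 0.237 × 0.115 × 0.84 = 0.02289.
Expected number = 0.02289 × 1430 = 32.74 ≈ 33.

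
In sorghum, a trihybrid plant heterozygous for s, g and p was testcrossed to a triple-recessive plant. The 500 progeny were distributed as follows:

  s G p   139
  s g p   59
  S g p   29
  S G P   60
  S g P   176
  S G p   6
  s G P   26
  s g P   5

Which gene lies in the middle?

The two most frequent reciprocal classes, S g P and s G p, are the parental types, so the F1 was S g P / s G p.
The two rarest classes, s g P and S G p, are the double crossovers. Comparing them with the parentals, only the s allele has switched, so s is the middle locus and the order is g – s – p.

s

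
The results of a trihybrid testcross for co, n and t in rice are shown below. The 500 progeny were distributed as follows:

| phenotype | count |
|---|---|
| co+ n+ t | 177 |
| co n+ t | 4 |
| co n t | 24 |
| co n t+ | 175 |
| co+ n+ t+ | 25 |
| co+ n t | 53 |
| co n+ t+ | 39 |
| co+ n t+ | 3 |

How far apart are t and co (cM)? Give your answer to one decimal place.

The two most frequent reciprocal classes, co n t+ and co+ n+ t, are the parental types, so the F1 was co n t+ / co+ n+ t.
The two rarest classes, co+ n t+ and co n+ t, are the double crossovers. Comparing them with the parentals, only the co allele has switched, so co is the middle locus and the order is t – co – n.
Crossovers in the t–co interval produce the single-crossover classes co n t and co+ n+ t+ (24 + 25 = 49) plus the double crossovers (7).
RF(t–co) = (49 + 7) / 500 = 56/500 = 0.1120 → 11.2 cM.

11.2 cM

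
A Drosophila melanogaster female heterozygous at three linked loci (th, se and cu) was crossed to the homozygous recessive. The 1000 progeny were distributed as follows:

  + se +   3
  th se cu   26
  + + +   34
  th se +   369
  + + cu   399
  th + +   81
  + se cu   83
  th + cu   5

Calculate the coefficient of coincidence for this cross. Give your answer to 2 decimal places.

The two most frequent reciprocal classes, th se + and + + cu, are the parental types, so the F1 was th se + / + + cu.
The two rarest classes, + se + and th + cu, are the double crossovers. Comparing them with the parentals, only the th allele has switched, so th is the middle locus and the order is cu – th – se.
cu–th: (60 + 8)/1000 = 0.0680; th–se: (164 + 8)/1000 = 0.1720.
Expected DCO frequency = 0.0680 × 0.1720 ≈ 0.01170; observed = 8/1000 ≈ 0.00800.
Coefficient of coincidence = 0.00800/0.01170 ≈ 0.68.

0.68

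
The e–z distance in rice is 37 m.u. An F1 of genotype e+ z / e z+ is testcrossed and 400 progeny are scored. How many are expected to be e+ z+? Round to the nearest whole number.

A map distance of 37 m.u. corresponds to a recombination frequency of 0.370.
The F1 is e+ z / e z+, so e+ z+ is a recombinant gamete class with expected frequency r/2 = 0.370/2 = 0.1850.
Expected number = 0.1850 × 400 = 74.00 ≈ 74.

74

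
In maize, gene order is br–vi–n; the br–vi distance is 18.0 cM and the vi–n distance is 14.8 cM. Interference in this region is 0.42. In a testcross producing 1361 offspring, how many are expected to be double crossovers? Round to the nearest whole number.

Map distances give recombination frequencies of 0.180 and 0.148 for the two intervals.
With interference 0.42 (so coincidence = 0.58), expected double-crossover frequency = 0.180 × 0.148 × 0.58 = 0.01545.
Expected number = 0.01545 × 1361 = 21.03 ≈ 21.

21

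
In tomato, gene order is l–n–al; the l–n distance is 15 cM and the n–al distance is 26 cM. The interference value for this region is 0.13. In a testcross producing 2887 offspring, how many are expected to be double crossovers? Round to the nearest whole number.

98

Map distances give recombination frequencies of 0.150 and 0.260 for the two intervals.
With interference 0.13 (so coincidence = 0.87), expected double-crossover frequency = 0.150 × 0.260 × 0.87 = 0.03393.
Expected number = 0.03393 × 2887 = 97.96 ≈ 98.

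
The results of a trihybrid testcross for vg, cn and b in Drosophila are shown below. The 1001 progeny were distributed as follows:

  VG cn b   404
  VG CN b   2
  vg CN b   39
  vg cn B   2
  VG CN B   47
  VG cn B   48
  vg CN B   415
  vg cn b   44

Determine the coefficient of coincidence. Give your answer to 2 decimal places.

0.46

The two most frequent reciprocal classes, VG cn b and vg CN B, are the parental types, so the F1 was VG cn b / vg CN B.
The two rarest classes, VG CN b and vg cn B, are the double crossovers. Comparing them with the parentals, only the cn allele has switched, so cn is the middle locus and the order is vg – cn – b.
vg–cn: (91 + 4)/1001 = 0.0949; cn–b: (87 + 4)/1001 = 0.0909.
Expected DCO frequency = 0.0949 × 0.0909 ≈ 0.00863; observed = 4/1001 ≈ 0.00400.
Coefficient of coincidence = 0.00400/0.00863 ≈ 0.46.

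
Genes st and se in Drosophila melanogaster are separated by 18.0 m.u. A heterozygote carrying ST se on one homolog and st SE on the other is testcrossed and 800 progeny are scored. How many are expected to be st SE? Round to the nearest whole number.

328

A map distance of 18.0 m.u. corresponds to a recombination frequency of 0.180.
The F1 is ST se / st SE, so st SE is a parental gamete class with expected frequency (1 − r)/2 = 0.820/2 = 0.4100.
Expected number = 0.4100 × 800 = 328.00 ≈ 328.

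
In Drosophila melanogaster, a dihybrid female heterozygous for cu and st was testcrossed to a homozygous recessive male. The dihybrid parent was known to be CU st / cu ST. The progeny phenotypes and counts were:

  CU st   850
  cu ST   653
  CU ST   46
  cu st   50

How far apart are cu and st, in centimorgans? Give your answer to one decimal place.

6.0 centimorgans

The recombinant classes are CU ST and cu st: 46 + 50 = 96.
Recombination frequency = 96/1599 = 0.0600 ≈ 6.0%, i.e. 6.0 centimorgans.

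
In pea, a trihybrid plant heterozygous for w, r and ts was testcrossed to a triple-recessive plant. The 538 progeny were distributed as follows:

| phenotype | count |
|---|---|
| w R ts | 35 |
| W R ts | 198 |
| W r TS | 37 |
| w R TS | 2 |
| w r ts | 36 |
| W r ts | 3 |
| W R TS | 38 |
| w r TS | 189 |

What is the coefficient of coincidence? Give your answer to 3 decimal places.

0.442

The two most frequent reciprocal classes, W R ts and w r TS, are the parental types, so the F1 was W R ts / w r TS.
The two rarest classes, W r ts and w R TS, are the double crossovers. Comparing them with the parentals, only the r allele has switched, so r is the middle locus and the order is ts – r – w.
ts–r: (74 + 5)/538 = 0.1468; r–w: (72 + 5)/538 = 0.1431.
Expected DCO frequency = 0.1468 × 0.1431 ≈ 0.02101; observed = 5/538 ≈ 0.00929.
Coefficient of coincidence = 0.00929/0.02101 ≈ 0.442.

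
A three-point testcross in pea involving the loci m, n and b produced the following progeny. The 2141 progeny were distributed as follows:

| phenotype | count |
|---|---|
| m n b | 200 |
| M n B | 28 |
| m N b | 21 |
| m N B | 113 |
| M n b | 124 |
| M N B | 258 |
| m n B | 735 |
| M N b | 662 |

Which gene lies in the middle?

m

The two most frequent reciprocal classes, m n B and M N b, are the parental types, so the F1 was m n B / M N b.
The two rarest classes, M n B and m N b, are the double crossovers. Comparing them with the parentals, only the m allele has switched, so m is the middle locus and the order is b – m – n.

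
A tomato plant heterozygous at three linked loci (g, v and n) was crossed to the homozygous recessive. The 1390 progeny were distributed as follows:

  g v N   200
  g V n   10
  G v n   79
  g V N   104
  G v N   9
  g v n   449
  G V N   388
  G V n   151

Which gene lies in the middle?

v

The two most frequent reciprocal classes, G V N and g v n, are the parental types, so the F1 was G V N / g v n.
The two rarest classes, G v N and g V n, are the double crossovers. Comparing them with the parentals, only the v allele has switched, so v is the middle locus and the order is n – v – g.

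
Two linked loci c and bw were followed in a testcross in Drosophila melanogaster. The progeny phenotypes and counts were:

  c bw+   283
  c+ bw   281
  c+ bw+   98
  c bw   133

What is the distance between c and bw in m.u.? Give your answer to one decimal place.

The two most frequent classes, c+ bw (281) and c bw+ (283), are the parental types, so the F1 was c+ bw / c bw+.
The recombinant classes are c+ bw+ and c bw: 98 + 133 = 231.
Recombination frequency = 231/795 = 0.2906 ≈ 29.1%, i.e. 29.1 m.u.

29.1 m.u.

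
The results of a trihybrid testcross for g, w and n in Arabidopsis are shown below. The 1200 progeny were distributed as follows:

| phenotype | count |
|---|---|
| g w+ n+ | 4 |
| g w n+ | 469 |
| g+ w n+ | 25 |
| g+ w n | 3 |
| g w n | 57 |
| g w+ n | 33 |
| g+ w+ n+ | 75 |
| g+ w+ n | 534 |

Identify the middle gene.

w

The two most frequent reciprocal classes, g w n+ and g+ w+ n, are the parental types, so the F1 was g w n+ / g+ w+ n.
The two rarest classes, g w+ n+ and g+ w n, are the double crossovers. Comparing them with the parentals, only the w allele has switched, so w is the middle locus and the order is g – w – n.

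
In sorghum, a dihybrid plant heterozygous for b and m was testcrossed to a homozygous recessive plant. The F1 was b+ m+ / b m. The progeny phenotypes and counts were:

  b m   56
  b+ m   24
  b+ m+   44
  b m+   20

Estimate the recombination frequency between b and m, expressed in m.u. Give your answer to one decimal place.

30.6 m.u.

The recombinant classes are b+ m and b m+: 24 + 20 = 44.
Recombination frequency = 44/144 = 0.3056 ≈ 30.6%, i.e. 30.6 m.u.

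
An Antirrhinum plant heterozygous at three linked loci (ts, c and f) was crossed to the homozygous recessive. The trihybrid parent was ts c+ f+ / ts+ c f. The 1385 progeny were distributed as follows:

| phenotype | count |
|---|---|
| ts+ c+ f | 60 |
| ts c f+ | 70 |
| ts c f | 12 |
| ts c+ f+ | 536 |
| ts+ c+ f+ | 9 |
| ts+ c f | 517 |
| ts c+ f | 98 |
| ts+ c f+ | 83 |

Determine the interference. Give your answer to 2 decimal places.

The two rarest classes, ts+ c+ f+ and ts c f, are the double crossovers. Comparing them with the parentals, only the ts allele has switched, so ts is the middle locus and the order is c – ts – f.
c–ts: (130 + 21)/1385 = 0.1090; ts–f: (181 + 21)/1385 = 0.1458.
Expected DCO frequency = 0.1090 × 0.1458 ≈ 0.01589; observed = 21/1385 ≈ 0.01516.
Coefficient of coincidence = 0.01516/0.01589 ≈ 0.95; interference = 1 − 0.95 = 0.05.

0.05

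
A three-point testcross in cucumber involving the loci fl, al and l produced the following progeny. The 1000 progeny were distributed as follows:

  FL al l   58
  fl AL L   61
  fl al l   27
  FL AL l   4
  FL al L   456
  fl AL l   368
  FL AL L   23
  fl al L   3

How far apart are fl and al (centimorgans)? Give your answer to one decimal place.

5.7 centimorgans

The two most frequent reciprocal classes, fl AL l and FL al L, are the parental types, so the F1 was fl AL l / FL al L.
The two rarest classes, FL AL l and fl al L, are the double crossovers. Comparing them with the parentals, only the fl allele has switched, so fl is the middle locus and the order is l – fl – al.
Crossovers in the fl–al interval produce the single-crossover classes fl al l and FL AL L (27 + 23 = 50) plus the double crossovers (7).
RF(fl–al) = (50 + 7) / 1000 = 57/1000 = 0.0570 → 5.7 centimorgans.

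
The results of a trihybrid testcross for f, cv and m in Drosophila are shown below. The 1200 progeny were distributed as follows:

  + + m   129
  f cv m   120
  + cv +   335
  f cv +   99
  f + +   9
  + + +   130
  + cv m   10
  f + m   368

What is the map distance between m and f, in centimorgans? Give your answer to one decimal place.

20.6 centimorgans

The two most frequent reciprocal classes, f + m and + cv +, are the parental types, so the F1 was f + m / + cv +.
The two rarest classes, f + + and + cv m, are the double crossovers. Comparing them with the parentals, only the m allele has switched, so m is the middle locus and the order is cv – m – f.
Crossovers in the m–f interval produce the single-crossover classes + + m and f cv + (129 + 99 = 228) plus the double crossovers (19).
RF(m–f) = (228 + 19) / 1200 = 247/1200 = 0.2058 → 20.6 centimorgans.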